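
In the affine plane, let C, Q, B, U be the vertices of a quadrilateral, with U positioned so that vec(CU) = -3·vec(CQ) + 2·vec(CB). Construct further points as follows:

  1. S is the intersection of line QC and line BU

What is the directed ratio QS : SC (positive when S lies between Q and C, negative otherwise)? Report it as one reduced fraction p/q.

Choose coordinates C = (0, 0), Q = (1, 0), B = (0, 1), U = (-3, 2).
1. S is the intersection of line QC and line BU ⇒ S = (3, 0)
S = Q + t·(C−Q) with t = -2, so QS:SC = t:(1−t) = -2:3

QS:SC = -2/3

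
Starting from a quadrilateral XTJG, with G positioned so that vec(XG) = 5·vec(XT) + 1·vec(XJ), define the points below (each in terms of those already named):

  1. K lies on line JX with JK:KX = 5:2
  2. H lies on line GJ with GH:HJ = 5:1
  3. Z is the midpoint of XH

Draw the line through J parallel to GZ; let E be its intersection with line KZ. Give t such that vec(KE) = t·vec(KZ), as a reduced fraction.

Set X = (0, 0), T = (1, 0), J = (0, 1), G = (5, 1); any affine frame gives the same invariant.
1. K lies on line JX with JK:KX = 5:2 ⇒ K = (0, 2/7)
2. H lies on line GJ with GH:HJ = 5:1 ⇒ H = (5/6, 1)
3. Z is the midpoint of XH ⇒ Z = (5/12, 1/2)
through J parallel to GZ: direction (-55/12, -1/2); meets KZ at E = (275/156, 31/26)
E = K + t·(Z−K) with t = 55/13

t = 55/13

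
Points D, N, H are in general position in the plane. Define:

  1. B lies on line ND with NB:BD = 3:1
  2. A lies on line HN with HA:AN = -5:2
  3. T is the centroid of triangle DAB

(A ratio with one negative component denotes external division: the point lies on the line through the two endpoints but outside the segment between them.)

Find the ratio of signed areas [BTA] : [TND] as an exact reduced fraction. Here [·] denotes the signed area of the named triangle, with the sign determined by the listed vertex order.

Choose coordinates D = (0, 0), N = (1, 0), H = (0, 1).
1. B lies on line ND with NB:BD = 3:1 ⇒ B = (1/4, 0)
2. A lies on line HN with HA:AN = -5:2 ⇒ A = (5/3, -2/3)
3. T is the centroid of triangle DAB ⇒ T = (23/36, -2/9)
2·[BTA] = 1/18, 2·[TND] = 2/9
[BTA]:[TND] = 1/18:2/9 = 1/4

[BTA]:[TND] = 1/4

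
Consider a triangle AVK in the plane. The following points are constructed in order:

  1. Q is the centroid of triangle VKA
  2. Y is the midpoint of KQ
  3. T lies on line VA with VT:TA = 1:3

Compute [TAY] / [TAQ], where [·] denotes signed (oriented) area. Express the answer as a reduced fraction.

Set A = (0, 0), V = (1, 0), K = (0, 1); any affine frame gives the same invariant.
1. Q is the centroid of triangle VKA ⇒ Q = (1/3, 1/3)
2. Y is the midpoint of KQ ⇒ Y = (1/6, 2/3)
3. T lies on line VA with VT:TA = 1:3 ⇒ T = (3/4, 0)
2·[TAY] = -1/2, 2·[TAQ] = -1/4
[TAY]:[TAQ] = -1/2:-1/4 = 2

[TAY]:[TAQ] = 2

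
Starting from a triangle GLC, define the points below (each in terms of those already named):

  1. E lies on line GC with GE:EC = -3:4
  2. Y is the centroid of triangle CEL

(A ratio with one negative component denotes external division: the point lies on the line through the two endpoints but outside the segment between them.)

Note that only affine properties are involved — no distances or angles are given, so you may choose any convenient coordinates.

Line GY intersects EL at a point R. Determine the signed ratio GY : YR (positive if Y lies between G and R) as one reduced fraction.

Work in coordinates with G = (0, 0), L = (1, 0), C = (0, 1).
1. E lies on line GC with GE:EC = -3:4 ⇒ E = (0, -3)
2. Y is the centroid of triangle CEL ⇒ Y = (1/3, -2/3)
line GY meets EL at R = (3/5, -6/5)
Y = G + t·(R−G) with t = 5/9, so GY:YR = 5/9:4/9

GY:YR = 5/4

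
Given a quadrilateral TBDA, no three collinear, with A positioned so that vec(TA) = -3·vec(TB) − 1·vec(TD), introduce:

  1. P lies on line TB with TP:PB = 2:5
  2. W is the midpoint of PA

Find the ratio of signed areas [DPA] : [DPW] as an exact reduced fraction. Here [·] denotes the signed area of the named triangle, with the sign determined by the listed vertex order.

Set T = (0, 0), B = (1, 0), D = (0, 1), A = (-3, -1); any affine frame gives the same invariant.
1. P lies on line TB with TP:PB = 2:5 ⇒ P = (2/7, 0)
2. W is the midpoint of PA ⇒ W = (-19/14, -1/2)
2·[DPA] = -25/7, 2·[DPW] = -25/14
[DPA]:[DPW] = -25/7:-25/14 = 2

[DPA]:[DPW] = 2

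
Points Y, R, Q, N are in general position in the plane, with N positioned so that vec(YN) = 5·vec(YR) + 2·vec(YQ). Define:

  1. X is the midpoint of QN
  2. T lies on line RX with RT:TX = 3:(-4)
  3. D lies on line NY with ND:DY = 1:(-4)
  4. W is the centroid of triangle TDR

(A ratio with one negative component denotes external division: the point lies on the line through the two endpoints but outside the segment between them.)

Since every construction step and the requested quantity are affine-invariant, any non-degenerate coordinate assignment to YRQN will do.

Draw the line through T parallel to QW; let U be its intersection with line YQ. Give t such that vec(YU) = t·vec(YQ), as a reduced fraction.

t = -214/25

Choose coordinates Y = (0, 0), R = (1, 0), Q = (0, 1), N = (5, 2).
1. X is the midpoint of QN ⇒ X = (5/2, 3/2)
2. T lies on line RX with RT:TX = 3:(-4) ⇒ T = (-7/2, -9/2)
3. D lies on line NY with ND:DY = 1:(-4) ⇒ D = (20/3, 8/3)
4. W is the centroid of triangle TDR ⇒ W = (25/18, -11/18)
through T parallel to QW: direction (25/18, -29/18); meets YQ at U = (0, -214/25)
U = Y + t·(Q−Y) with t = -214/25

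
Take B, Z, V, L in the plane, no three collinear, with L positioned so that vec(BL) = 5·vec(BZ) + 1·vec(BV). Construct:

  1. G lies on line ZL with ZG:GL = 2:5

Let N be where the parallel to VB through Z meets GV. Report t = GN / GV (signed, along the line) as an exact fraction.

t = 8/15

Set B = (0, 0), Z = (1, 0), V = (0, 1), L = (5, 1); any affine frame gives the same invariant.
1. G lies on line ZL with ZG:GL = 2:5 ⇒ G = (15/7, 2/7)
through Z parallel to VB: direction (0, -1); meets GV at N = (1, 2/3)
N = G + t·(V−G) with t = 8/15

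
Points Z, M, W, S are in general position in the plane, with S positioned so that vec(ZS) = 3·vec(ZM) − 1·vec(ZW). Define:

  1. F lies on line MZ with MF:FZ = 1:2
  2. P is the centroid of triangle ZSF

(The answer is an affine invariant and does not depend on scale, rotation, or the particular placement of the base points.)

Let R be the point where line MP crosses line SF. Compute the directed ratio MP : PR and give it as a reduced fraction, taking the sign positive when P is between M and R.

MP:PR = -5/2

Set Z = (0, 0), M = (1, 0), W = (0, 1), S = (3, -1); any affine frame gives the same invariant.
1. F lies on line MZ with MF:FZ = 1:2 ⇒ F = (2/3, 0)
2. P is the centroid of triangle ZSF ⇒ P = (11/9, -1/3)
line MP meets SF at R = (17/15, -1/5)
P = M + t·(R−M) with t = 5/3, so MP:PR = 5/3:-2/3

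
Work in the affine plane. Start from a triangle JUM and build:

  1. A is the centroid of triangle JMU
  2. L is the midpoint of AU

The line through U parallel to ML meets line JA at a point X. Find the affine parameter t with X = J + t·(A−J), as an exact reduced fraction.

Work in coordinates with J = (0, 0), U = (1, 0), M = (0, 1).
1. A is the centroid of triangle JMU ⇒ A = (1/3, 1/3)
2. L is the midpoint of AU ⇒ L = (2/3, 1/6)
through U parallel to ML: direction (2/3, -5/6); meets JA at X = (5/9, 5/9)
X = J + t·(A−J) with t = 5/3

t = 5/3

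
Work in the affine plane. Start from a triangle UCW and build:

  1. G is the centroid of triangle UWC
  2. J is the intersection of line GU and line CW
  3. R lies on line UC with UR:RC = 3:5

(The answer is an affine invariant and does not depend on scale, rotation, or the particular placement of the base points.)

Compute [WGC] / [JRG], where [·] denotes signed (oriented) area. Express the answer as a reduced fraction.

Set U = (0, 0), C = (1, 0), W = (0, 1); any affine frame gives the same invariant.
1. G is the centroid of triangle UWC ⇒ G = (1/3, 1/3)
2. J is the intersection of line GU and line CW ⇒ J = (1/2, 1/2)
3. R lies on line UC with UR:RC = 3:5 ⇒ R = (3/8, 0)
2·[WGC] = 1/3, 2·[JRG] = -1/16
[WGC]:[JRG] = 1/3:-1/16 = -16/3

[WGC]:[JRG] = -16/3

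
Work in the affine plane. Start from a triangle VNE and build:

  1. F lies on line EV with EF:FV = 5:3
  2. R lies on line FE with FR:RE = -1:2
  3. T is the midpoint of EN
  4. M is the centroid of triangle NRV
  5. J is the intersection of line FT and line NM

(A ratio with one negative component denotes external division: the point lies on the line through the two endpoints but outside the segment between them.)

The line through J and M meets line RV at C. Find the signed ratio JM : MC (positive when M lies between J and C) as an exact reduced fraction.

JM:MC = -13

Choose coordinates V = (0, 0), N = (1, 0), E = (0, 1).
1. F lies on line EV with EF:FV = 5:3 ⇒ F = (0, 3/8)
2. R lies on line FE with FR:RE = -1:2 ⇒ R = (0, -1/4)
3. T is the midpoint of EN ⇒ T = (1/2, 1/2)
4. M is the centroid of triangle NRV ⇒ M = (1/3, -1/12)
5. J is the intersection of line FT and line NM ⇒ J = (-4, -5/8)
line JM meets RV at C = (0, -1/8)
M = J + t·(C−J) with t = 13/12, so JM:MC = 13/12:-1/12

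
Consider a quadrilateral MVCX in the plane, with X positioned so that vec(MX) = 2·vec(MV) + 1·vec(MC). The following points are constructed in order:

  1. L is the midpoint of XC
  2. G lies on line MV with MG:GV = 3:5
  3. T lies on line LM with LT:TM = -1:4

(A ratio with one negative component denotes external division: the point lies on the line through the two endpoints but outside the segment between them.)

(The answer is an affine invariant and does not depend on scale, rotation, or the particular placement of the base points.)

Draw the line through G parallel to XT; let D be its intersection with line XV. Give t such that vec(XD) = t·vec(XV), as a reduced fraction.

Set M = (0, 0), V = (1, 0), C = (0, 1), X = (2, 1); any affine frame gives the same invariant.
1. L is the midpoint of XC ⇒ L = (1, 1)
2. G lies on line MV with MG:GV = 3:5 ⇒ G = (3/8, 0)
3. T lies on line LM with LT:TM = -1:4 ⇒ T = (4/3, 4/3)
through G parallel to XT: direction (-2/3, 1/3); meets XV at D = (19/24, -5/24)
D = X + t·(V−X) with t = 29/24

t = 29/24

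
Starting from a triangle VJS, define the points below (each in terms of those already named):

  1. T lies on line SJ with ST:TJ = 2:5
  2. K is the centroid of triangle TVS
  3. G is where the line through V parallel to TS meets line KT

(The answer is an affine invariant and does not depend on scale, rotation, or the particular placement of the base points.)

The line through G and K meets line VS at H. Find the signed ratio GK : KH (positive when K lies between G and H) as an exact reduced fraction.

GK:KH = -4

Work in coordinates with V = (0, 0), J = (1, 0), S = (0, 1).
1. T lies on line SJ with ST:TJ = 2:5 ⇒ T = (2/7, 5/7)
2. K is the centroid of triangle TVS ⇒ K = (2/21, 4/7)
3. G is where the line through V parallel to TS meets line KT ⇒ G = (-2/7, 2/7)
line GK meets VS at H = (0, 1/2)
K = G + t·(H−G) with t = 4/3, so GK:KH = 4/3:-1/3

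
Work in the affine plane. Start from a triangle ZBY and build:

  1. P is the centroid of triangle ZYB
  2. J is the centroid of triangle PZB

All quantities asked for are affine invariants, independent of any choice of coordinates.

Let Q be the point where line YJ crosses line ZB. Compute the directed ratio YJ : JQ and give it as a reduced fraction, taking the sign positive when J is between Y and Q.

Set Z = (0, 0), B = (1, 0), Y = (0, 1); any affine frame gives the same invariant.
1. P is the centroid of triangle ZYB ⇒ P = (1/3, 1/3)
2. J is the centroid of triangle PZB ⇒ J = (4/9, 1/9)
line YJ meets ZB at Q = (1/2, 0)
J = Y + t·(Q−Y) with t = 8/9, so YJ:JQ = 8/9:1/9

YJ:JQ = 8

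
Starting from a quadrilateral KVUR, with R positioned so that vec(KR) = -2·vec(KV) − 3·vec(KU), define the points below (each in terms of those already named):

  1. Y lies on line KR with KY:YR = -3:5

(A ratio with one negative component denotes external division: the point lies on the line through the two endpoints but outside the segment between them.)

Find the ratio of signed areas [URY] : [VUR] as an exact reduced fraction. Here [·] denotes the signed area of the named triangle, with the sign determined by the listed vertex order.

[URY]:[VUR] = 5/6

Assign K = (0, 0), V = (1, 0), U = (0, 1), R = (-2, -3) — the answer is frame-independent, so this choice is without loss of generality.
1. Y lies on line KR with KY:YR = -3:5 ⇒ Y = (3, 9/2)
2·[URY] = 5, 2·[VUR] = 6
[URY]:[VUR] = 5:6 = 5/6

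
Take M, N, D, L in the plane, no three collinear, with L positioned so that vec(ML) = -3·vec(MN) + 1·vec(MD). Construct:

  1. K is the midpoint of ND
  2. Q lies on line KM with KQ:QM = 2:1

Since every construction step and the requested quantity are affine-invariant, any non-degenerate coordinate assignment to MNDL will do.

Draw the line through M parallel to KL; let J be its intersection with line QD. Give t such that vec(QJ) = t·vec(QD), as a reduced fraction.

Choose coordinates M = (0, 0), N = (1, 0), D = (0, 1), L = (-3, 1).
1. K is the midpoint of ND ⇒ K = (1/2, 1/2)
2. Q lies on line KM with KQ:QM = 2:1 ⇒ Q = (1/6, 1/6)
through M parallel to KL: direction (-7/2, 1/2); meets QD at J = (7/34, -1/34)
J = Q + t·(D−Q) with t = -4/17

t = -4/17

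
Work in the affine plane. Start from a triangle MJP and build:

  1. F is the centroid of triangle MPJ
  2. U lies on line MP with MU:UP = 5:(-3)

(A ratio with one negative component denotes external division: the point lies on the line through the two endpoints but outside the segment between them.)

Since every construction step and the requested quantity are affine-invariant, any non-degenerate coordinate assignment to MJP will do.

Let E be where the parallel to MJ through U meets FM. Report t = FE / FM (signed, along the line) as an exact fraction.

Set M = (0, 0), J = (1, 0), P = (0, 1); any affine frame gives the same invariant.
1. F is the centroid of triangle MPJ ⇒ F = (1/3, 1/3)
2. U lies on line MP with MU:UP = 5:(-3) ⇒ U = (0, 5/2)
through U parallel to MJ: direction (1, 0); meets FM at E = (5/2, 5/2)
E = F + t·(M−F) with t = -13/2

t = -13/2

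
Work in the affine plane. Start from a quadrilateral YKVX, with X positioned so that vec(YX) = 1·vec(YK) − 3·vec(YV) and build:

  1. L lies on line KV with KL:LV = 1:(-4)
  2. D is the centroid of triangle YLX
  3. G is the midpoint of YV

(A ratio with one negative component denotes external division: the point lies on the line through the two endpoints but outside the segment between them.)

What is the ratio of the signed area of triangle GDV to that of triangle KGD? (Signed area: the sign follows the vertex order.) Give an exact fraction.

Work in coordinates with Y = (0, 0), K = (1, 0), V = (0, 1), X = (1, -3).
1. L lies on line KV with KL:LV = 1:(-4) ⇒ L = (4/3, -1/3)
2. D is the centroid of triangle YLX ⇒ D = (7/9, -10/9)
3. G is the midpoint of YV ⇒ G = (0, 1/2)
2·[GDV] = 7/18, 2·[KGD] = 11/9
[GDV]:[KGD] = 7/18:11/9 = 7/22

[GDV]:[KGD] = 7/22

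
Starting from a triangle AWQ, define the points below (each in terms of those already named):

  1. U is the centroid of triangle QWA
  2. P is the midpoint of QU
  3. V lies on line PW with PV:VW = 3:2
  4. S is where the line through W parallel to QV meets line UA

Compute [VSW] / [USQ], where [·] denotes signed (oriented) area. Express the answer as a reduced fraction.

[VSW]:[USQ] = -1/4

Assign A = (0, 0), W = (1, 0), Q = (0, 1) — the answer is frame-independent, so this choice is without loss of generality.
1. U is the centroid of triangle QWA ⇒ U = (1/3, 1/3)
2. P is the midpoint of QU ⇒ P = (1/6, 2/3)
3. V lies on line PW with PV:VW = 3:2 ⇒ V = (2/3, 4/15)
4. S is where the line through W parallel to QV meets line UA ⇒ S = (11/21, 11/21)
2·[VSW] = -1/21, 2·[USQ] = 4/21
[VSW]:[USQ] = -1/21:4/21 = -1/4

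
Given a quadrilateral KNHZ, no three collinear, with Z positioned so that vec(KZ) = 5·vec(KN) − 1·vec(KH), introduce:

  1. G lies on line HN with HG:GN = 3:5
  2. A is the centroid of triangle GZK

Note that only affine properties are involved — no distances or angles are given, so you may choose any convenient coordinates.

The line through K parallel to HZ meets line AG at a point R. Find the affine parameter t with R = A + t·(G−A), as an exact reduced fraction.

Assign K = (0, 0), N = (1, 0), H = (0, 1), Z = (5, -1) — the answer is frame-independent, so this choice is without loss of generality.
1. G lies on line HN with HG:GN = 3:5 ⇒ G = (3/8, 5/8)
2. A is the centroid of triangle GZK ⇒ A = (43/24, -1/8)
through K parallel to HZ: direction (5, -2); meets AG at R = (70/11, -28/11)
R = A + t·(G−A) with t = -71/22

t = -71/22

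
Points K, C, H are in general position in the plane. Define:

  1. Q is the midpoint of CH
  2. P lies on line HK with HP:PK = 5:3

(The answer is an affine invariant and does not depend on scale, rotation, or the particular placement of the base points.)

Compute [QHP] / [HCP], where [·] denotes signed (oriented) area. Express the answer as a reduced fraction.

[QHP]:[HCP] = -1/2

Work in coordinates with K = (0, 0), C = (1, 0), H = (0, 1).
1. Q is the midpoint of CH ⇒ Q = (1/2, 1/2)
2. P lies on line HK with HP:PK = 5:3 ⇒ P = (0, 3/8)
2·[QHP] = 5/16, 2·[HCP] = -5/8
[QHP]:[HCP] = 5/16:-5/8 = -1/2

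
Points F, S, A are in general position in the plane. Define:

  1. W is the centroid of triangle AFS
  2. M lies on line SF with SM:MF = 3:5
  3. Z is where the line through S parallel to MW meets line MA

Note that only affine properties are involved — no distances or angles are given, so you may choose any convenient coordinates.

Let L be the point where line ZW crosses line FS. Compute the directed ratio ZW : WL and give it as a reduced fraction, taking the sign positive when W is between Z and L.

Assign F = (0, 0), S = (1, 0), A = (0, 1) — the answer is frame-independent, so this choice is without loss of generality.
1. W is the centroid of triangle AFS ⇒ W = (1/3, 1/3)
2. M lies on line SF with SM:MF = 3:5 ⇒ M = (5/8, 0)
3. Z is where the line through S parallel to MW meets line MA ⇒ Z = (-5/16, 3/2)
line ZW meets FS at L = (29/56, 0)
W = Z + t·(L−Z) with t = 7/9, so ZW:WL = 7/9:2/9

ZW:WL = 7/2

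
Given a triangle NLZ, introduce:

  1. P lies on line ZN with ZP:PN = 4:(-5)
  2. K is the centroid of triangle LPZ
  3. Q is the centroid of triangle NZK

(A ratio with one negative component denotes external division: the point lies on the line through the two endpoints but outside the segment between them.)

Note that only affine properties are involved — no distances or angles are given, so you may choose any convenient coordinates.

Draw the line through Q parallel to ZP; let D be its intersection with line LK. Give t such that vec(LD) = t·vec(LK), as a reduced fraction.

Set N = (0, 0), L = (1, 0), Z = (0, 1); any affine frame gives the same invariant.
1. P lies on line ZN with ZP:PN = 4:(-5) ⇒ P = (0, 5)
2. K is the centroid of triangle LPZ ⇒ K = (1/3, 2)
3. Q is the centroid of triangle NZK ⇒ Q = (1/9, 1)
through Q parallel to ZP: direction (0, 4); meets LK at D = (1/9, 8/3)
D = L + t·(K−L) with t = 4/3

t = 4/3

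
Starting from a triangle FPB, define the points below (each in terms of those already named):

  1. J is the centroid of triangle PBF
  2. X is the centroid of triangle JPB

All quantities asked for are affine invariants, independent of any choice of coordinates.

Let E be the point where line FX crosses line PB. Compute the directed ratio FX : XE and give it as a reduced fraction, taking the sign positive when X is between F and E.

Work in coordinates with F = (0, 0), P = (1, 0), B = (0, 1).
1. J is the centroid of triangle PBF ⇒ J = (1/3, 1/3)
2. X is the centroid of triangle JPB ⇒ X = (4/9, 4/9)
line FX meets PB at E = (1/2, 1/2)
X = F + t·(E−F) with t = 8/9, so FX:XE = 8/9:1/9

FX:XE = 8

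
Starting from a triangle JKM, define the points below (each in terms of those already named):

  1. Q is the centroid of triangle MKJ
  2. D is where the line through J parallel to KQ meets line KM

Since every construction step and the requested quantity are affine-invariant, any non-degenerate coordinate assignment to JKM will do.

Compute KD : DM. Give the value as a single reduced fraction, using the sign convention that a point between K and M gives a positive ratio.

KD:DM = -1/2

Set J = (0, 0), K = (1, 0), M = (0, 1); any affine frame gives the same invariant.
1. Q is the centroid of triangle MKJ ⇒ Q = (1/3, 1/3)
2. D is where the line through J parallel to KQ meets line KM ⇒ D = (2, -1)
D = K + t·(M−K) with t = -1, so KD:DM = t:(1−t) = -1:2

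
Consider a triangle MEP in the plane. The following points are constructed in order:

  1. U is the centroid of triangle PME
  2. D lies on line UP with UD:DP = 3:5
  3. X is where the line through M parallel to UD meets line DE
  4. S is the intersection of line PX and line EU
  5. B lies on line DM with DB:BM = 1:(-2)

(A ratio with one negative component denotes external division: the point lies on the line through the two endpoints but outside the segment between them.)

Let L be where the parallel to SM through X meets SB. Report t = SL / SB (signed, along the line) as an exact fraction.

Assign M = (0, 0), E = (1, 0), P = (0, 1) — the answer is frame-independent, so this choice is without loss of generality.
1. U is the centroid of triangle PME ⇒ U = (1/3, 1/3)
2. D lies on line UP with UD:DP = 3:5 ⇒ D = (5/24, 7/12)
3. X is where the line through M parallel to UD meets line DE ⇒ X = (-7/12, 7/6)
4. S is the intersection of line PX and line EU ⇒ S = (-7/3, 5/3)
5. B lies on line DM with DB:BM = 1:(-2) ⇒ B = (5/12, 7/6)
through X parallel to SM: direction (7/3, -5/3); meets SB at L = (-455/492, 347/246)
L = S + t·(B−S) with t = 21/41

t = 21/41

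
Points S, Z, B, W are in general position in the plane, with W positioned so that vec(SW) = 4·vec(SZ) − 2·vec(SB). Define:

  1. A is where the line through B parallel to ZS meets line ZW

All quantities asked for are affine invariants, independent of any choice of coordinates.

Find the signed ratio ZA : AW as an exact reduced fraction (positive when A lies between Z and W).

Set S = (0, 0), Z = (1, 0), B = (0, 1), W = (4, -2); any affine frame gives the same invariant.
1. A is where the line through B parallel to ZS meets line ZW ⇒ A = (-1/2, 1)
A = Z + t·(W−Z) with t = -1/2, so ZA:AW = t:(1−t) = -1/2:3/2

ZA:AW = -1/3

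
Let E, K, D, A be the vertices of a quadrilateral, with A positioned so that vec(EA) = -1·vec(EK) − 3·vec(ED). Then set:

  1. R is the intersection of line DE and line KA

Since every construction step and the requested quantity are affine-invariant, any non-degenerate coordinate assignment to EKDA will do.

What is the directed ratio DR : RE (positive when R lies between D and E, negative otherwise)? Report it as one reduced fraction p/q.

Set E = (0, 0), K = (1, 0), D = (0, 1), A = (-1, -3); any affine frame gives the same invariant.
1. R is the intersection of line DE and line KA ⇒ R = (0, -3/2)
R = D + t·(E−D) with t = 5/2, so DR:RE = t:(1−t) = 5/2:-3/2

DR:RE = -5/3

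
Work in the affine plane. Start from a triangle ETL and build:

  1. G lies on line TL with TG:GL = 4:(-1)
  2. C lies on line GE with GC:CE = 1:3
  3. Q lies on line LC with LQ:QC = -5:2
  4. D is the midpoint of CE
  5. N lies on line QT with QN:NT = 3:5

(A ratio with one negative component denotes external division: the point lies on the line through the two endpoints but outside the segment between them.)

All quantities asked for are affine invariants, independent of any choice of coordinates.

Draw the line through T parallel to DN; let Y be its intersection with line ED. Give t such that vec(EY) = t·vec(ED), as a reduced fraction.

Choose coordinates E = (0, 0), T = (1, 0), L = (0, 1).
1. G lies on line TL with TG:GL = 4:(-1) ⇒ G = (-1/3, 4/3)
2. C lies on line GE with GC:CE = 1:3 ⇒ C = (-1/4, 1)
3. Q lies on line LC with LQ:QC = -5:2 ⇒ Q = (-5/12, 1)
4. D is the midpoint of CE ⇒ D = (-1/8, 1/2)
5. N lies on line QT with QN:NT = 3:5 ⇒ N = (11/96, 5/8)
through T parallel to DN: direction (23/96, 1/8); meets ED at Y = (3/26, -6/13)
Y = E + t·(D−E) with t = -12/13

t = -12/13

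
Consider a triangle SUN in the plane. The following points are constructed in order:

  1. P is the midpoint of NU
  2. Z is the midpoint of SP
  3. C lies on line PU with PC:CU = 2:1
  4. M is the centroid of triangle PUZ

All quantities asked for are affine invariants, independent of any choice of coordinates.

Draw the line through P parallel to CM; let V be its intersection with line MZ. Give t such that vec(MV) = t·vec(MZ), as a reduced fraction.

Choose coordinates S = (0, 0), U = (1, 0), N = (0, 1).
1. P is the midpoint of NU ⇒ P = (1/2, 1/2)
2. Z is the midpoint of SP ⇒ Z = (1/4, 1/4)
3. C lies on line PU with PC:CU = 2:1 ⇒ C = (5/6, 1/6)
4. M is the centroid of triangle PUZ ⇒ M = (7/12, 1/4)
through P parallel to CM: direction (-1/4, 1/12); meets MZ at V = (5/4, 1/4)
V = M + t·(Z−M) with t = -2

t = -2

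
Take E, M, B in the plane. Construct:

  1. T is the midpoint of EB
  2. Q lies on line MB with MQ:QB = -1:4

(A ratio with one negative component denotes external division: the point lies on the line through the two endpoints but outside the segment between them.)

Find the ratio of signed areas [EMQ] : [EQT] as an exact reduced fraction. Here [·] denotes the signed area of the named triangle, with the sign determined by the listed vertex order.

[EMQ]:[EQT] = -1/2

Assign E = (0, 0), M = (1, 0), B = (0, 1) — the answer is frame-independent, so this choice is without loss of generality.
1. T is the midpoint of EB ⇒ T = (0, 1/2)
2. Q lies on line MB with MQ:QB = -1:4 ⇒ Q = (4/3, -1/3)
2·[EMQ] = -1/3, 2·[EQT] = 2/3
[EMQ]:[EQT] = -1/3:2/3 = -1/2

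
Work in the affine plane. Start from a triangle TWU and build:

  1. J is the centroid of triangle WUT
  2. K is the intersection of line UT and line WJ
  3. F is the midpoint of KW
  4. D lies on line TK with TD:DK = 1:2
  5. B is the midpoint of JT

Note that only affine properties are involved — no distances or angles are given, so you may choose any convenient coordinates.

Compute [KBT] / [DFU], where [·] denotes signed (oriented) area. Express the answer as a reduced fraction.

Set T = (0, 0), W = (1, 0), U = (0, 1); any affine frame gives the same invariant.
1. J is the centroid of triangle WUT ⇒ J = (1/3, 1/3)
2. K is the intersection of line UT and line WJ ⇒ K = (0, 1/2)
3. F is the midpoint of KW ⇒ F = (1/2, 1/4)
4. D lies on line TK with TD:DK = 1:2 ⇒ D = (0, 1/6)
5. B is the midpoint of JT ⇒ B = (1/6, 1/6)
2·[KBT] = -1/12, 2·[DFU] = 5/12
[KBT]:[DFU] = -1/12:5/12 = -1/5

[KBT]:[DFU] = -1/5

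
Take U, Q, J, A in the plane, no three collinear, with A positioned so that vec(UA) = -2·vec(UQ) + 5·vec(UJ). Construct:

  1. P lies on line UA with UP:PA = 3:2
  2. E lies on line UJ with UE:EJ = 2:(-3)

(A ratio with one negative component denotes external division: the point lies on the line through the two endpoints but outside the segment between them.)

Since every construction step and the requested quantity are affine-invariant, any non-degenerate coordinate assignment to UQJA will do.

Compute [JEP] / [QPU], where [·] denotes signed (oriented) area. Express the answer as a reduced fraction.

[JEP]:[QPU] = -6/5

Set U = (0, 0), Q = (1, 0), J = (0, 1), A = (-2, 5); any affine frame gives the same invariant.
1. P lies on line UA with UP:PA = 3:2 ⇒ P = (-6/5, 3)
2. E lies on line UJ with UE:EJ = 2:(-3) ⇒ E = (0, -2)
2·[JEP] = -18/5, 2·[QPU] = 3
[JEP]:[QPU] = -18/5:3 = -6/5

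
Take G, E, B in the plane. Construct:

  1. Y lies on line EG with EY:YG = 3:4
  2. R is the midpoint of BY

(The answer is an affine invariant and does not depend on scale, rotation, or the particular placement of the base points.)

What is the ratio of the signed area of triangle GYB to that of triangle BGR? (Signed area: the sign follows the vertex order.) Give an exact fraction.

[GYB]:[BGR] = 2

Assign G = (0, 0), E = (1, 0), B = (0, 1) — the answer is frame-independent, so this choice is without loss of generality.
1. Y lies on line EG with EY:YG = 3:4 ⇒ Y = (4/7, 0)
2. R is the midpoint of BY ⇒ R = (2/7, 1/2)
2·[GYB] = 4/7, 2·[BGR] = 2/7
[GYB]:[BGR] = 4/7:2/7 = 2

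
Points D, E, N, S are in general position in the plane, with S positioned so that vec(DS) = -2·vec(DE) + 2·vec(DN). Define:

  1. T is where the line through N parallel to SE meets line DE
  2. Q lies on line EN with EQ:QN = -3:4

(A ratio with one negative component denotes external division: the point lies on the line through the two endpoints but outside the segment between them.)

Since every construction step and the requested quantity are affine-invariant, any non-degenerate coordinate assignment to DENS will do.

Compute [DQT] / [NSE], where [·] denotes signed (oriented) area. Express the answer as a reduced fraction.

[DQT]:[NSE] = 9/2

Choose coordinates D = (0, 0), E = (1, 0), N = (0, 1), S = (-2, 2).
1. T is where the line through N parallel to SE meets line DE ⇒ T = (3/2, 0)
2. Q lies on line EN with EQ:QN = -3:4 ⇒ Q = (4, -3)
2·[DQT] = 9/2, 2·[NSE] = 1
[DQT]:[NSE] = 9/2:1 = 9/2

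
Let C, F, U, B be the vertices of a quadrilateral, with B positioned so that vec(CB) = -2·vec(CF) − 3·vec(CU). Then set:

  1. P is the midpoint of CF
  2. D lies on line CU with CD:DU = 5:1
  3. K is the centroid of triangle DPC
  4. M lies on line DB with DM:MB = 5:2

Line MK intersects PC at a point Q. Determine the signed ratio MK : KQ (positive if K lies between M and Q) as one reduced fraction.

Set C = (0, 0), F = (1, 0), U = (0, 1), B = (-2, -3); any affine frame gives the same invariant.
1. P is the midpoint of CF ⇒ P = (1/2, 0)
2. D lies on line CU with CD:DU = 5:1 ⇒ D = (0, 5/6)
3. K is the centroid of triangle DPC ⇒ K = (1/6, 5/18)
4. M lies on line DB with DM:MB = 5:2 ⇒ M = (-10/7, -40/21)
line MK meets PC at Q = (-2/55, 0)
K = M + t·(Q−M) with t = 55/48, so MK:KQ = 55/48:-7/48

MK:KQ = -55/7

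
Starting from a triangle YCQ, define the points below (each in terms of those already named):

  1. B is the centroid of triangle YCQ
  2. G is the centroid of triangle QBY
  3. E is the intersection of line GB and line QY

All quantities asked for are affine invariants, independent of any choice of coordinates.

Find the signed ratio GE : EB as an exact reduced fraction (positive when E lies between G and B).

GE:EB = -1/3

Choose coordinates Y = (0, 0), C = (1, 0), Q = (0, 1).
1. B is the centroid of triangle YCQ ⇒ B = (1/3, 1/3)
2. G is the centroid of triangle QBY ⇒ G = (1/9, 4/9)
3. E is the intersection of line GB and line QY ⇒ E = (0, 1/2)
E = G + t·(B−G) with t = -1/2, so GE:EB = t:(1−t) = -1/2:3/2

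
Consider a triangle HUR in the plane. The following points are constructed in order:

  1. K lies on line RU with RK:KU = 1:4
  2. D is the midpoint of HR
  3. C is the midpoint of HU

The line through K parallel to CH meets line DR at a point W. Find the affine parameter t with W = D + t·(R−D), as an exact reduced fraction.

Assign H = (0, 0), U = (1, 0), R = (0, 1) — the answer is frame-independent, so this choice is without loss of generality.
1. K lies on line RU with RK:KU = 1:4 ⇒ K = (1/5, 4/5)
2. D is the midpoint of HR ⇒ D = (0, 1/2)
3. C is the midpoint of HU ⇒ C = (1/2, 0)
through K parallel to CH: direction (-1/2, 0); meets DR at W = (0, 4/5)
W = D + t·(R−D) with t = 3/5

t = 3/5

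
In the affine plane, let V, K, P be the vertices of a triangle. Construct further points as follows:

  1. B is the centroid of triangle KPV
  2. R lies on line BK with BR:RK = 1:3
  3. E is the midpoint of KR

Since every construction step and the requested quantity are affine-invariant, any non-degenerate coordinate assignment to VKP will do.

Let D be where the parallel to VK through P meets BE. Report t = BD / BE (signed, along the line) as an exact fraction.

Choose coordinates V = (0, 0), K = (1, 0), P = (0, 1).
1. B is the centroid of triangle KPV ⇒ B = (1/3, 1/3)
2. R lies on line BK with BR:RK = 1:3 ⇒ R = (1/2, 1/4)
3. E is the midpoint of KR ⇒ E = (3/4, 1/8)
through P parallel to VK: direction (1, 0); meets BE at D = (-1, 1)
D = B + t·(E−B) with t = -16/5

t = -16/5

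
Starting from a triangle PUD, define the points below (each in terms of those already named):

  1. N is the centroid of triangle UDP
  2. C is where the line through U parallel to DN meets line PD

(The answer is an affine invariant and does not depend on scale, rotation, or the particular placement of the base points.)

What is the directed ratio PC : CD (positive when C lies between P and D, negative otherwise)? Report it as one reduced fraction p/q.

Set P = (0, 0), U = (1, 0), D = (0, 1); any affine frame gives the same invariant.
1. N is the centroid of triangle UDP ⇒ N = (1/3, 1/3)
2. C is where the line through U parallel to DN meets line PD ⇒ C = (0, 2)
C = P + t·(D−P) with t = 2, so PC:CD = t:(1−t) = 2:-1

PC:CD = -2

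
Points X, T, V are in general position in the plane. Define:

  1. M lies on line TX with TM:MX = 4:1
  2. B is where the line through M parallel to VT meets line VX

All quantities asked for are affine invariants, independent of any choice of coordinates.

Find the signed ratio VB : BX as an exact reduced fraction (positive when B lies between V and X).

Set X = (0, 0), T = (1, 0), V = (0, 1); any affine frame gives the same invariant.
1. M lies on line TX with TM:MX = 4:1 ⇒ M = (1/5, 0)
2. B is where the line through M parallel to VT meets line VX ⇒ B = (0, 1/5)
B = V + t·(X−V) with t = 4/5, so VB:BX = t:(1−t) = 4/5:1/5

VB:BX = 4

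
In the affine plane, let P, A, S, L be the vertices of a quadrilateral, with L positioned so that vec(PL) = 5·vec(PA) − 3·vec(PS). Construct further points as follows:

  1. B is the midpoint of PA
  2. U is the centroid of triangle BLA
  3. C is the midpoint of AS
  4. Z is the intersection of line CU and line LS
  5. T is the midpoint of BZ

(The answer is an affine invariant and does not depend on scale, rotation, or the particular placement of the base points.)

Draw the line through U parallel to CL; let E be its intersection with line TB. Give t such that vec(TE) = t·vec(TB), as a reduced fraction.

t = 1/21

Assign P = (0, 0), A = (1, 0), S = (0, 1), L = (5, -3) — the answer is frame-independent, so this choice is without loss of generality.
1. B is the midpoint of PA ⇒ B = (1/2, 0)
2. U is the centroid of triangle BLA ⇒ U = (13/6, -1)
3. C is the midpoint of AS ⇒ C = (1/2, 1/2)
4. Z is the intersection of line CU and line LS ⇒ Z = (-1/2, 7/5)
5. T is the midpoint of BZ ⇒ T = (0, 7/10)
through U parallel to CL: direction (9/2, -7/2); meets TB at E = (1/42, 2/3)
E = T + t·(B−T) with t = 1/21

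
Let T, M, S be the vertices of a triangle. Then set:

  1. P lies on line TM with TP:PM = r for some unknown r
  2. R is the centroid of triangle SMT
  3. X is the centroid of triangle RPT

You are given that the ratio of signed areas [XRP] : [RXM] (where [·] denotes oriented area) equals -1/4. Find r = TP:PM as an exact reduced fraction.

Set T = (0, 0), M = (1, 0), S = (0, 1); any affine frame gives the same invariant.
1. With TP:PM = r, write λ = r/(r+1) so P = T + λ·(M−T); P is affine-linear in λ
2. R is the centroid of triangle SMT ⇒ R = (1/3, 1/3)
3. X is the centroid of triangle RPT ⇒ X is an affine combination of earlier points and hence also affine-linear in λ
Every point depending on P is an affine combination of P and λ-independent points, so each such coordinate is linear in λ; the λ² term in each signed area is a multiple of (M−T)×(M−T) = 0, so 2·[XRP] and 2·[RXM] are each linear in λ. Evaluating at λ=0 and λ=1:
  2·[XRP] = -1/9·λ,   2·[RXM] = -1/9·λ + 2/9
So [XRP]:[RXM] = (-1/9·λ) / (-1/9·λ + 2/9). Setting this equal to -1/4:
  -1/9·λ = -1/4·(-1/9·λ + 2/9)  ⇒  λ = 2/5
Then r = λ/(1−λ) = (2/5)/(3/5) = 2/3. Check: with r = 2/3, P = (2/5, 0) and [XRP]:[RXM] = -1/4 as required.

r = 2/3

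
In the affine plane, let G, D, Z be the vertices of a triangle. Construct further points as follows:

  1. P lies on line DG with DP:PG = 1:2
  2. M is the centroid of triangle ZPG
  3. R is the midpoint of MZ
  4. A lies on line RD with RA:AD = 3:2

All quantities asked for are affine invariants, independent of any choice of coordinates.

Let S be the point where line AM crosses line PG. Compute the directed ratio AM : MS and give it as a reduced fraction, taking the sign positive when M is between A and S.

Choose coordinates G = (0, 0), D = (1, 0), Z = (0, 1).
1. P lies on line DG with DP:PG = 1:2 ⇒ P = (2/3, 0)
2. M is the centroid of triangle ZPG ⇒ M = (2/9, 1/3)
3. R is the midpoint of MZ ⇒ R = (1/9, 2/3)
4. A lies on line RD with RA:AD = 3:2 ⇒ A = (29/45, 4/15)
line AM meets PG at S = (7/3, 0)
M = A + t·(S−A) with t = -1/4, so AM:MS = -1/4:5/4

AM:MS = -1/5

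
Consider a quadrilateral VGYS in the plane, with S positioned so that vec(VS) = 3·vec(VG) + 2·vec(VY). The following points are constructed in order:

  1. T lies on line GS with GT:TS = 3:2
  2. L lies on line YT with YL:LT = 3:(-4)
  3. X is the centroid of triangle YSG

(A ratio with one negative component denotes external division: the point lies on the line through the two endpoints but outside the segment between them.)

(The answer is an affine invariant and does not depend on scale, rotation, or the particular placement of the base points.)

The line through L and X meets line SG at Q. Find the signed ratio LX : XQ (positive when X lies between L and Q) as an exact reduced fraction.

Work in coordinates with V = (0, 0), G = (1, 0), Y = (0, 1), S = (3, 2).
1. T lies on line GS with GT:TS = 3:2 ⇒ T = (11/5, 6/5)
2. L lies on line YT with YL:LT = 3:(-4) ⇒ L = (-33/5, 2/5)
3. X is the centroid of triangle YSG ⇒ X = (4/3, 1)
line LX meets SG at Q = (113/55, 58/55)
X = L + t·(Q−L) with t = 11/12, so LX:XQ = 11/12:1/12

LX:XQ = 11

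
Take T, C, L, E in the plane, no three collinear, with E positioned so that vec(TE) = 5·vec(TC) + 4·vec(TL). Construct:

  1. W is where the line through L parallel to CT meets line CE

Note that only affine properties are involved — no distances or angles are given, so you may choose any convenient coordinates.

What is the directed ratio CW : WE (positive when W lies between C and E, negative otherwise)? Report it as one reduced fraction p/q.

Choose coordinates T = (0, 0), C = (1, 0), L = (0, 1), E = (5, 4).
1. W is where the line through L parallel to CT meets line CE ⇒ W = (2, 1)
W = C + t·(E−C) with t = 1/4, so CW:WE = t:(1−t) = 1/4:3/4

CW:WE = 1/3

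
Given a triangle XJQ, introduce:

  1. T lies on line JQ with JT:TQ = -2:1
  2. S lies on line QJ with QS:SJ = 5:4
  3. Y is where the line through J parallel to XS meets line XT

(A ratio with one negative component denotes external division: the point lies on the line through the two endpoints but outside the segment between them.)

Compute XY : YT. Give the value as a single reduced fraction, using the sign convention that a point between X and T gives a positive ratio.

XY:YT = -2/9

Set X = (0, 0), J = (1, 0), Q = (0, 1); any affine frame gives the same invariant.
1. T lies on line JQ with JT:TQ = -2:1 ⇒ T = (-1, 2)
2. S lies on line QJ with QS:SJ = 5:4 ⇒ S = (5/9, 4/9)
3. Y is where the line through J parallel to XS meets line XT ⇒ Y = (2/7, -4/7)
Y = X + t·(T−X) with t = -2/7, so XY:YT = t:(1−t) = -2/7:9/7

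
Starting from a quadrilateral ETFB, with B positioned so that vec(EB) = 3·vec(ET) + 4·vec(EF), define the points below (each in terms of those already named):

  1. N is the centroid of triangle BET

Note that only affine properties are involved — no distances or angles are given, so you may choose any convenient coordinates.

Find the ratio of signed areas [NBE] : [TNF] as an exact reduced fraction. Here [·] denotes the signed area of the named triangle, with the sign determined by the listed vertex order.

Set E = (0, 0), T = (1, 0), F = (0, 1), B = (3, 4); any affine frame gives the same invariant.
1. N is the centroid of triangle BET ⇒ N = (4/3, 4/3)
2·[NBE] = 4/3, 2·[TNF] = 5/3
[NBE]:[TNF] = 4/3:5/3 = 4/5

[NBE]:[TNF] = 4/5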